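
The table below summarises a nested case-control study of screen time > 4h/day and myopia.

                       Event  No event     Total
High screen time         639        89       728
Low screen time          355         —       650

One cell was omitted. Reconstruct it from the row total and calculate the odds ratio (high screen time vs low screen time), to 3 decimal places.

The missing cell is in the unexposed row: 650 − 355 = 295.
So a = 639, b = 89, c = 355, d = 295.
OR = (a·d)/(b·c) = (639 × 295) / (89 × 355) = 188505 / 31595 = 5.96629

5.966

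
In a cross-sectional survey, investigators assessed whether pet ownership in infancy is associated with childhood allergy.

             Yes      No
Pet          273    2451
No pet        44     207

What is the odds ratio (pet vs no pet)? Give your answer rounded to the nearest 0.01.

0.52

Cells: a = 273, b = 2451, c = 44, d = 207.
OR = (a·d)/(b·c) = (273 × 207) / (2451 × 44) = 56511 / 107844 = 0.52401
Exposure is associated with lower odds of childhood allergy (OR = 0.52 < 1).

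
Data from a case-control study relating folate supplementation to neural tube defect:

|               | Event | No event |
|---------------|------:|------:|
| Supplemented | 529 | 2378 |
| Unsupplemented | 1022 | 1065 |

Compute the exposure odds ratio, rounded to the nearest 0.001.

Cells: a = 529, b = 2378, c = 1022, d = 1065.
OR = (a·d)/(b·c) = (529 × 1065) / (2378 × 1022) = 563385 / 2430316 = 0.23182
Exposure is associated with lower odds of neural tube defect (OR = 0.23 < 1).

0.232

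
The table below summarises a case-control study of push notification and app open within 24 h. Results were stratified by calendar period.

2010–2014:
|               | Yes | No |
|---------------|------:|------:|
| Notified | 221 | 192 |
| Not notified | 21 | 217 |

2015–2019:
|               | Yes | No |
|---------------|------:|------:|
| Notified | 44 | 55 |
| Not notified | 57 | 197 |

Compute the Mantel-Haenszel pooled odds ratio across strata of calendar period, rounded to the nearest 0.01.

OR_MH = Σ(aᵢdᵢ/nᵢ) / Σ(bᵢcᵢ/nᵢ), where nᵢ is the stratum total.
Stratum 1 (2010–2014): n = 651; a·d/n = 221·217/651 = 73.6667; b·c/n = 192·21/651 = 6.1935
Stratum 2 (2015–2019): n = 353; a·d/n = 44·197/353 = 24.5552; b·c/n = 55·57/353 = 8.8810
OR_MH = (73.6667 + 24.5552) / (6.1935 + 8.8810) = 98.2219 / 15.0746 = 6.51574

6.52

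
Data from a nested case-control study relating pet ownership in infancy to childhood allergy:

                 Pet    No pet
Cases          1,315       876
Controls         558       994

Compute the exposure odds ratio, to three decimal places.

Reading the table with exposure as columns: a = 1315 (Pet, case), b = 558 (Pet, non-case), c = 876 (No pet, case), d = 994.
OR = (a·d)/(b·c) = (1315 × 994) / (558 × 876) = 1307110 / 488808 = 2.67408
The odds of childhood allergy are about 2.67 times as high in the pet group.

2.674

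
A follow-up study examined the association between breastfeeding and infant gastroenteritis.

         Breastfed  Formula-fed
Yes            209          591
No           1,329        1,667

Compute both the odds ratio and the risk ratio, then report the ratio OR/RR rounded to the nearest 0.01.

Reading the table with exposure as columns: a = 209 (Breastfed, case), b = 1329 (Breastfed, non-case), c = 591 (Formula-fed, case), d = 1667.
OR = (209·1667)/(1329·591) = 348403/785439 = 0.44358
Risk in exposed = 209/1538 = 0.13589; risk in unexposed = 591/2258 = 0.26174; RR = 0.51919
OR/RR = 0.44358 / 0.51919 = 0.85436
The outcome is not rare, so the OR lies further from 1 than the RR.

0.85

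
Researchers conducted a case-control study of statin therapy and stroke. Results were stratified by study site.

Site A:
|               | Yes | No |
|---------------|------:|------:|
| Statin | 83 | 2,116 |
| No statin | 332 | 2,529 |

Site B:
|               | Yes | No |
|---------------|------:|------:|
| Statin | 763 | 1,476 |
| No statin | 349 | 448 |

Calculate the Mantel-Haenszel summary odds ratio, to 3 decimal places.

0.499

OR_MH = Σ(aᵢdᵢ/nᵢ) / Σ(bᵢcᵢ/nᵢ), where nᵢ is the stratum total.
Stratum 1 (Site A): n = 5060; a·d/n = 83·2529/5060 = 41.4836; b·c/n = 2116·332/5060 = 138.8364
Stratum 2 (Site B): n = 3036; a·d/n = 763·448/3036 = 112.5903; b·c/n = 1476·349/3036 = 169.6719
OR_MH = (41.4836 + 112.5903) / (138.8364 + 169.6719) = 154.0738 / 308.5083 = 0.49942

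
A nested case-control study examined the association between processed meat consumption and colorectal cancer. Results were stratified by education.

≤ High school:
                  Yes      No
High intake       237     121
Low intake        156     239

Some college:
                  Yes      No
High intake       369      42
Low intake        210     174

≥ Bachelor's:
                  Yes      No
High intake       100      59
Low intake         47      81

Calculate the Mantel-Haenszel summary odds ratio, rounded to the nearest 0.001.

4.020

OR_MH = Σ(aᵢdᵢ/nᵢ) / Σ(bᵢcᵢ/nᵢ), where nᵢ is the stratum total.
Stratum 1 (≤ High school): n = 753; a·d/n = 237·239/753 = 75.2231; b·c/n = 121·156/753 = 25.0677
Stratum 2 (Some college): n = 795; a·d/n = 369·174/795 = 80.7623; b·c/n = 42·210/795 = 11.0943
Stratum 3 (≥ Bachelor's): n = 287; a·d/n = 100·81/287 = 28.2230; b·c/n = 59·47/287 = 9.6620
OR_MH = (75.2231 + 80.7623 + 28.2230) / (25.0677 + 11.0943 + 9.6620) = 184.2084 / 45.8241 = 4.01990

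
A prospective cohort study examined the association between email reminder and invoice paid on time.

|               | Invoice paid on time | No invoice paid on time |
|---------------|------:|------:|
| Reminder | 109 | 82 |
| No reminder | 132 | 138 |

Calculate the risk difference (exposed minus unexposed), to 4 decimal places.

0.0818

Cells: a = 109, b = 82, c = 132, d = 138.
Risk in exposed = 109/191 = 0.570681; risk in unexposed = 132/270 = 0.488889.
Risk difference = 0.570681 − 0.488889 = 0.081792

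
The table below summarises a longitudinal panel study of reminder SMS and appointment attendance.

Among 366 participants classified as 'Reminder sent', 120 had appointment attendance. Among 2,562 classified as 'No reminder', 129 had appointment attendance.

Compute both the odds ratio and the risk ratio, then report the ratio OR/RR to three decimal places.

1.413

From the description: a = 120, b = 246, c = 129, d = 2433.
OR = (120·2433)/(246·129) = 291960/31734 = 9.20023
Risk in exposed = 120/366 = 0.32787; risk in unexposed = 129/2562 = 0.05035; RR = 6.51163
OR/RR = 9.20023 / 6.51163 = 1.41289
The outcome is not rare, so the OR lies further from 1 than the RR.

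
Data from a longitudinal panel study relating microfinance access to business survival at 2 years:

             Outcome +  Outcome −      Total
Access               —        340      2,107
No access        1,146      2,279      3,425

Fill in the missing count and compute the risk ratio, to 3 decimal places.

2.506

The missing cell is in the exposed row: 2107 − 340 = 1767.
So a = 1767, b = 340, c = 1146, d = 2279.
RR = [a/(a+b)] / [c/(c+d)] = (1767/2107) / (1146/3425) = 0.83863/0.33460 = 2.50639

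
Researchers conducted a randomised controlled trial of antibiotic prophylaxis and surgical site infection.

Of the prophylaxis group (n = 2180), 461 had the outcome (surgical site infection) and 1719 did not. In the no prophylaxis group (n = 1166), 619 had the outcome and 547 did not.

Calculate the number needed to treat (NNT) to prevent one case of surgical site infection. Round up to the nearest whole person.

4

Risk in treated group = 461/2180 = 0.21147; risk in control = 619/1166 = 0.53087.
Absolute risk reduction = 0.53087 − 0.21147 = 0.31941
NNT = 1 / ARR = 1 / 0.31941 = 3.131 → round up → 4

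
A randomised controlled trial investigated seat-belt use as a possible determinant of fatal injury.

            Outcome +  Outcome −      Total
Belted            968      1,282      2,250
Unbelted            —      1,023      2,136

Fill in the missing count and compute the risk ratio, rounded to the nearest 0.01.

The missing cell is in the unexposed row: 2136 − 1023 = 1113.
So a = 968, b = 1282, c = 1113, d = 1023.
RR = [a/(a+b)] / [c/(c+d)] = (968/2250) / (1113/2136) = 0.43022/0.52107 = 0.82566

0.83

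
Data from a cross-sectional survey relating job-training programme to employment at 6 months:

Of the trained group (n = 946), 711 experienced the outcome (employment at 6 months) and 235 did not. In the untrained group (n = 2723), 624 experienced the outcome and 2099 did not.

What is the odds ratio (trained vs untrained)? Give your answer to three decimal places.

From the description: a = 711, b = 235, c = 624, d = 2099.
OR = (a·d)/(b·c) = (711 × 2099) / (235 × 624) = 1492389 / 146640 = 10.17723
The odds of employment at 6 months are about 10.18 times as high in the trained group.

10.177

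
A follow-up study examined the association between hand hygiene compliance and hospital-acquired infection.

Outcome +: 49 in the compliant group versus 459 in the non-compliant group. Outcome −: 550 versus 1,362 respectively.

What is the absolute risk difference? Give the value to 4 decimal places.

From the description: a = 49, b = 550, c = 459, d = 1362.
Risk in exposed = 49/599 = 0.081803; risk in unexposed = 459/1821 = 0.252059.
Risk difference = 0.081803 − 0.252059 = -0.170256

-0.1703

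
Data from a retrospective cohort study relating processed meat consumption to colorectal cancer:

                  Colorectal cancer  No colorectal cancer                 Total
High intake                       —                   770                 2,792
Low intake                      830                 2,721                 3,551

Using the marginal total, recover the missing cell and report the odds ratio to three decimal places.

8.609

The missing cell is in the exposed row: 2792 − 770 = 2022.
So a = 2022, b = 770, c = 830, d = 2721.
OR = (a·d)/(b·c) = (2022 × 2721) / (770 × 830) = 5501862 / 639100 = 8.60877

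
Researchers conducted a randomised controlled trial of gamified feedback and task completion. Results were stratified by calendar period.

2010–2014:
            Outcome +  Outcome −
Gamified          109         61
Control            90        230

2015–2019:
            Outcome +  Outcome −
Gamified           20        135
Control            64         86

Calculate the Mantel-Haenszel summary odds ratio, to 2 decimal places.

OR_MH = Σ(aᵢdᵢ/nᵢ) / Σ(bᵢcᵢ/nᵢ), where nᵢ is the stratum total.
Stratum 1 (2010–2014): n = 490; a·d/n = 109·230/490 = 51.1633; b·c/n = 61·90/490 = 11.2041
Stratum 2 (2015–2019): n = 305; a·d/n = 20·86/305 = 5.6393; b·c/n = 135·64/305 = 28.3279
OR_MH = (51.1633 + 5.6393) / (11.2041 + 28.3279) = 56.8026 / 39.5320 = 1.43688

1.44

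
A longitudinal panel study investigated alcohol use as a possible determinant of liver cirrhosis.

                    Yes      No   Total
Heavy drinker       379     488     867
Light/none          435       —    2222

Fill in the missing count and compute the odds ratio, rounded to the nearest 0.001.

The missing cell is in the unexposed row: 2222 − 435 = 1787.
So a = 379, b = 488, c = 435, d = 1787.
OR = (a·d)/(b·c) = (379 × 1787) / (488 × 435) = 677273 / 212280 = 3.19047

3.190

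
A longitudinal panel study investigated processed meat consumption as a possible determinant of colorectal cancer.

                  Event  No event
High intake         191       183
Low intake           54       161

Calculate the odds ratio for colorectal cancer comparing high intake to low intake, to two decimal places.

3.11

Cells: a = 191, b = 183, c = 54, d = 161.
OR = (a·d)/(b·c) = (191 × 161) / (183 × 54) = 30751 / 9882 = 3.11182
The odds of colorectal cancer are about 3.11 times as high in the high intake group.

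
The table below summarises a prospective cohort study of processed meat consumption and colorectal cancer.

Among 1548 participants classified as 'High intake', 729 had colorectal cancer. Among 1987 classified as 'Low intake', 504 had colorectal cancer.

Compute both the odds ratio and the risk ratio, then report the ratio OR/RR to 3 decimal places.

From the description: a = 729, b = 819, c = 504, d = 1483.
OR = (729·1483)/(819·504) = 1081107/412776 = 2.61911
Risk in exposed = 729/1548 = 0.47093; risk in unexposed = 504/1987 = 0.25365; RR = 1.85662
OR/RR = 2.61911 / 1.85662 = 1.41069
The outcome is not rare, so the OR lies further from 1 than the RR.

1.411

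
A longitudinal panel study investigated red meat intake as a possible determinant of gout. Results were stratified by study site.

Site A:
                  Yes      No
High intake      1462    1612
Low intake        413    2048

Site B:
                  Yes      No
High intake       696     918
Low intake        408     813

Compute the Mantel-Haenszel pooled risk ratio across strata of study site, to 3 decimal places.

2.057

RR_MH = Σ(aᵢ·n₀ᵢ/nᵢ) / Σ(cᵢ·n₁ᵢ/nᵢ), with n₁ᵢ = aᵢ+bᵢ (exposed), n₀ᵢ = cᵢ+dᵢ (unexposed), nᵢ = n₁ᵢ+n₀ᵢ.
Stratum 1 (Site A): n₁ = 3074, n₀ = 2461, n = 5535; a·n₀/n = 1462·2461/5535 = 650.0419; c·n₁/n = 413·3074/5535 = 229.3698
Stratum 2 (Site B): n₁ = 1614, n₀ = 1221, n = 2835; a·n₀/n = 696·1221/2835 = 299.7587; c·n₁/n = 408·1614/2835 = 232.2794
RR_MH = (650.0419 + 299.7587) / (229.3698 + 232.2794) = 949.8006 / 461.6492 = 2.05741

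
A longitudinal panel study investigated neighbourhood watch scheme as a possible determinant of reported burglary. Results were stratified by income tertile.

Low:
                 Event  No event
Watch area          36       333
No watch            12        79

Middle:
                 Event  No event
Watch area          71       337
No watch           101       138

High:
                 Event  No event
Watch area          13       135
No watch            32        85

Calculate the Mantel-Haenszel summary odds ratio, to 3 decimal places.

0.329

OR_MH = Σ(aᵢdᵢ/nᵢ) / Σ(bᵢcᵢ/nᵢ), where nᵢ is the stratum total.
Stratum 1 (Low): n = 460; a·d/n = 36·79/460 = 6.1826; b·c/n = 333·12/460 = 8.6870
Stratum 2 (Middle): n = 647; a·d/n = 71·138/647 = 15.1437; b·c/n = 337·101/647 = 52.6074
Stratum 3 (High): n = 265; a·d/n = 13·85/265 = 4.1698; b·c/n = 135·32/265 = 16.3019
OR_MH = (6.1826 + 15.1437 + 4.1698) / (8.6870 + 52.6074 + 16.3019) = 25.4962 / 77.5963 = 0.32857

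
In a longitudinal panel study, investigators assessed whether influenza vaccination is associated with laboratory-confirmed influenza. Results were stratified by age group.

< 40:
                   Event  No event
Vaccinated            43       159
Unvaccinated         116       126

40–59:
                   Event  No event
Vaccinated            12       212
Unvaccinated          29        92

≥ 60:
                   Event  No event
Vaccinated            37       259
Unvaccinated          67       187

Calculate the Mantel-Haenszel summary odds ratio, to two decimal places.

0.31

OR_MH = Σ(aᵢdᵢ/nᵢ) / Σ(bᵢcᵢ/nᵢ), where nᵢ is the stratum total.
Stratum 1 (< 40): n = 444; a·d/n = 43·126/444 = 12.2027; b·c/n = 159·116/444 = 41.5405
Stratum 2 (40–59): n = 345; a·d/n = 12·92/345 = 3.2000; b·c/n = 212·29/345 = 17.8203
Stratum 3 (≥ 60): n = 550; a·d/n = 37·187/550 = 12.5800; b·c/n = 259·67/550 = 31.5509
OR_MH = (12.2027 + 3.2000 + 12.5800) / (41.5405 + 17.8203 + 31.5509) = 27.9827 / 90.9117 = 0.30780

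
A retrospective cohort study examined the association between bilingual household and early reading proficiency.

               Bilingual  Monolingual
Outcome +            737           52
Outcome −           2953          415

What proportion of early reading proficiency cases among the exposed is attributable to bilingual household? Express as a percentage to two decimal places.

44.25

Reading the table with exposure as columns: a = 737 (Bilingual, case), b = 2953 (Bilingual, non-case), c = 52 (Monolingual, case), d = 415.
Risk in exposed = 737/3690 = 0.19973; risk in unexposed = 52/467 = 0.11135.
RR = 0.19973/0.11135 = 1.79372
AR% = (RR − 1)/RR × 100 = (1.79372 − 1)/1.79372 × 100 = 44.2499%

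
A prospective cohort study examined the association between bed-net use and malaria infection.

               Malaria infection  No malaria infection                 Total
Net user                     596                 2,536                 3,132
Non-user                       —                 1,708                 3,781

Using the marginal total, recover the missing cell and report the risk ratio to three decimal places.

0.347

The missing cell is in the unexposed row: 3781 − 1708 = 2073.
So a = 596, b = 2536, c = 2073, d = 1708.
RR = [a/(a+b)] / [c/(c+d)] = (596/3132) / (2073/3781) = 0.19029/0.54827 = 0.34708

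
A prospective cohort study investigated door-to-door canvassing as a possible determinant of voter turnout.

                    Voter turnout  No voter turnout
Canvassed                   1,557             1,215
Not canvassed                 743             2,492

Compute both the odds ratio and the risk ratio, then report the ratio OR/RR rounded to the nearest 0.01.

Cells: a = 1557, b = 1215, c = 743, d = 2492.
OR = (1557·2492)/(1215·743) = 3880044/902745 = 4.29805
Risk in exposed = 1557/2772 = 0.56169; risk in unexposed = 743/3235 = 0.22968; RR = 2.44557
OR/RR = 4.29805 / 2.44557 = 1.75748
The outcome is not rare, so the OR lies further from 1 than the RR.

1.76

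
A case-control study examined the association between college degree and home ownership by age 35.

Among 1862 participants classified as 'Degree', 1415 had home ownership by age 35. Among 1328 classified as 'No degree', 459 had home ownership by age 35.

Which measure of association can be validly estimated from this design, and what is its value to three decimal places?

From the description: a = 1415, b = 447, c = 459, d = 869.
This is a case-control study: participants were sampled on outcome status, so risks in the source population cannot be estimated directly — relative risk is not valid here. The odds ratio is the appropriate measure.
OR = (a·d)/(b·c) = (1415 × 869) / (447 × 459) = 1229635 / 205173 = 5.99316

5.993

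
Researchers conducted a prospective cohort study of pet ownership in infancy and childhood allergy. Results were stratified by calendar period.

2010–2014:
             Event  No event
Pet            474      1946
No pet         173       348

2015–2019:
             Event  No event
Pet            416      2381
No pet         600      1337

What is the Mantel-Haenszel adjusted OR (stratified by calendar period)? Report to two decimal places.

0.42

OR_MH = Σ(aᵢdᵢ/nᵢ) / Σ(bᵢcᵢ/nᵢ), where nᵢ is the stratum total.
Stratum 1 (2010–2014): n = 2941; a·d/n = 474·348/2941 = 56.0870; b·c/n = 1946·173/2941 = 114.4706
Stratum 2 (2015–2019): n = 4734; a·d/n = 416·1337/4734 = 117.4888; b·c/n = 2381·600/4734 = 301.7744
OR_MH = (56.0870 + 117.4888) / (114.4706 + 301.7744) = 173.5758 / 416.2450 = 0.41700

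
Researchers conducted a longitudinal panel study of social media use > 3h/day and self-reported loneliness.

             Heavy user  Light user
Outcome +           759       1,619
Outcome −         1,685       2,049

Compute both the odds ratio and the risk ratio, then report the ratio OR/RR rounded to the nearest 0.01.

Reading the table with exposure as columns: a = 759 (Heavy user, case), b = 1685 (Heavy user, non-case), c = 1619 (Light user, case), d = 2049.
OR = (759·2049)/(1685·1619) = 1555191/2728015 = 0.57008
Risk in exposed = 759/2444 = 0.31056; risk in unexposed = 1619/3668 = 0.44138; RR = 0.70360
OR/RR = 0.57008 / 0.70360 = 0.81024
The outcome is not rare, so the OR lies further from 1 than the RR.

0.81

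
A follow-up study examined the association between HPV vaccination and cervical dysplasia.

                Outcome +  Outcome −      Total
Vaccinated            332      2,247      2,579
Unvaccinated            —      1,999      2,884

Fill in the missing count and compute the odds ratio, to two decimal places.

The missing cell is in the unexposed row: 2884 − 1999 = 885.
So a = 332, b = 2247, c = 885, d = 1999.
OR = (a·d)/(b·c) = (332 × 1999) / (2247 × 885) = 663668 / 1988595 = 0.33374

0.33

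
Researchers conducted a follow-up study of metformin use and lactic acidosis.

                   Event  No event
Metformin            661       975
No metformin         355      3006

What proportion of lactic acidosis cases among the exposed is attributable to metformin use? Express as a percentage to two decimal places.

73.86

Cells: a = 661, b = 975, c = 355, d = 3006.
Risk in exposed = 661/1636 = 0.40403; risk in unexposed = 355/3361 = 0.10562.
RR = 0.40403/0.10562 = 3.82524
AR% = (RR − 1)/RR × 100 = (3.82524 − 1)/3.82524 × 100 = 73.8578%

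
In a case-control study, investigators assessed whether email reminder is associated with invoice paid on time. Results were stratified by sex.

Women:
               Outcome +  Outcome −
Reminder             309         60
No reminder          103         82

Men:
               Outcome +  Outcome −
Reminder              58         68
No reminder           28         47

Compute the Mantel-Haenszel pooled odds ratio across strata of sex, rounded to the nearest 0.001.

OR_MH = Σ(aᵢdᵢ/nᵢ) / Σ(bᵢcᵢ/nᵢ), where nᵢ is the stratum total.
Stratum 1 (Women): n = 554; a·d/n = 309·82/554 = 45.7365; b·c/n = 60·103/554 = 11.1552
Stratum 2 (Men): n = 201; a·d/n = 58·47/201 = 13.5622; b·c/n = 68·28/201 = 9.4726
OR_MH = (45.7365 + 13.5622) / (11.1552 + 9.4726) = 59.2987 / 20.6279 = 2.87469

2.875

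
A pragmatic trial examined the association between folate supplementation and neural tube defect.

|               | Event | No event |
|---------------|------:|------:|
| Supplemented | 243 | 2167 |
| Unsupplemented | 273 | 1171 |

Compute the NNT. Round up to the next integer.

12

Risk in treated group = 243/2410 = 0.10083; risk in control = 273/1444 = 0.18906.
Absolute risk reduction = 0.18906 − 0.10083 = 0.08823
NNT = 1 / ARR = 1 / 0.08823 = 11.334 → round up → 12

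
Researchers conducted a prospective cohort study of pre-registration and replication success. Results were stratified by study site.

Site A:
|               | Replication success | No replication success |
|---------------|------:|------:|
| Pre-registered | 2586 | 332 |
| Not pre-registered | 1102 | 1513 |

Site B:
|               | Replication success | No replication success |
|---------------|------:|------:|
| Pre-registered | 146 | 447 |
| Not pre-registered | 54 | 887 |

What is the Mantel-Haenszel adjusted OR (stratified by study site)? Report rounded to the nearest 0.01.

9.67

OR_MH = Σ(aᵢdᵢ/nᵢ) / Σ(bᵢcᵢ/nᵢ), where nᵢ is the stratum total.
Stratum 1 (Site A): n = 5533; a·d/n = 2586·1513/5533 = 707.1422; b·c/n = 332·1102/5533 = 66.1240
Stratum 2 (Site B): n = 1534; a·d/n = 146·887/1534 = 84.4211; b·c/n = 447·54/1534 = 15.7353
OR_MH = (707.1422 + 84.4211) / (66.1240 + 15.7353) = 791.5634 / 81.8593 = 9.66980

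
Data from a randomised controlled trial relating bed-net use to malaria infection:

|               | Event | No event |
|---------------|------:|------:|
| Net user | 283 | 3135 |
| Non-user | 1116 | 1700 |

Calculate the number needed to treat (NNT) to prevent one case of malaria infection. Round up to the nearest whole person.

Risk in treated group = 283/3418 = 0.08280; risk in control = 1116/2816 = 0.39631.
Absolute risk reduction = 0.39631 − 0.08280 = 0.31351
NNT = 1 / ARR = 1 / 0.31351 = 3.190 → round up → 4

4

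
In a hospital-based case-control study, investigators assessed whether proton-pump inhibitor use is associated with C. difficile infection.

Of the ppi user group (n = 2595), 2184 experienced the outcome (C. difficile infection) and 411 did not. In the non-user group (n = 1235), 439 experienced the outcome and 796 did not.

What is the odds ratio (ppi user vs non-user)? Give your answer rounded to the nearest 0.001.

9.635

From the description: a = 2184, b = 411, c = 439, d = 796.
OR = (a·d)/(b·c) = (2184 × 796) / (411 × 439) = 1738464 / 180429 = 9.63517
The odds of C. difficile infection are about 9.64 times as high in the ppi user group.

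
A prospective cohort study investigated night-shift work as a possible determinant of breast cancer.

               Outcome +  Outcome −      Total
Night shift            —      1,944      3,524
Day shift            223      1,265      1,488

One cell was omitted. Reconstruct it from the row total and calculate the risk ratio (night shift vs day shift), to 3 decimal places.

2.992

The missing cell is in the exposed row: 3524 − 1944 = 1580.
So a = 1580, b = 1944, c = 223, d = 1265.
RR = [a/(a+b)] / [c/(c+d)] = (1580/3524) / (223/1488) = 0.44835/0.14987 = 2.99171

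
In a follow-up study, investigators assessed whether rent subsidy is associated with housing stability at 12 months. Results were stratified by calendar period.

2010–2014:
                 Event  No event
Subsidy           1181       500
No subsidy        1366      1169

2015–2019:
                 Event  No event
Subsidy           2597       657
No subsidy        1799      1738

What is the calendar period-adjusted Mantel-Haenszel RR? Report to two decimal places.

RR_MH = Σ(aᵢ·n₀ᵢ/nᵢ) / Σ(cᵢ·n₁ᵢ/nᵢ), with n₁ᵢ = aᵢ+bᵢ (exposed), n₀ᵢ = cᵢ+dᵢ (unexposed), nᵢ = n₁ᵢ+n₀ᵢ.
Stratum 1 (2010–2014): n₁ = 1681, n₀ = 2535, n = 4216; a·n₀/n = 1181·2535/4216 = 710.1127; c·n₁/n = 1366·1681/4216 = 544.6504
Stratum 2 (2015–2019): n₁ = 3254, n₀ = 3537, n = 6791; a·n₀/n = 2597·3537/6791 = 1352.6121; c·n₁/n = 1799·3254/6791 = 862.0153
RR_MH = (710.1127 + 1352.6121) / (544.6504 + 862.0153) = 2062.7248 / 1406.6657 = 1.46639

1.47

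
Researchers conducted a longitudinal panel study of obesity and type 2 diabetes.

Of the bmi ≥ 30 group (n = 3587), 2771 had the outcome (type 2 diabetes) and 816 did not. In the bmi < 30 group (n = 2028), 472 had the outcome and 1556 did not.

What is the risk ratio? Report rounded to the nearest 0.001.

From the description: a = 2771, b = 816, c = 472, d = 1556.
Risk in exposed = 2771/3587 = 0.77251; risk in unexposed = 472/2028 = 0.23274.
RR = 0.77251 / 0.23274 = 3.31918
The risk among the exposed is 3.32 times that among the unexposed.

3.319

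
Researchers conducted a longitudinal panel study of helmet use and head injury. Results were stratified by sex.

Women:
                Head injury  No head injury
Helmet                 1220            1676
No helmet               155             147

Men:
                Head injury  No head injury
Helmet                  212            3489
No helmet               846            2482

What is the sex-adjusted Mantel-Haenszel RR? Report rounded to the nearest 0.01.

RR_MH = Σ(aᵢ·n₀ᵢ/nᵢ) / Σ(cᵢ·n₁ᵢ/nᵢ), with n₁ᵢ = aᵢ+bᵢ (exposed), n₀ᵢ = cᵢ+dᵢ (unexposed), nᵢ = n₁ᵢ+n₀ᵢ.
Stratum 1 (Women): n₁ = 2896, n₀ = 302, n = 3198; a·n₀/n = 1220·302/3198 = 115.2095; c·n₁/n = 155·2896/3198 = 140.3627
Stratum 2 (Men): n₁ = 3701, n₀ = 3328, n = 7029; a·n₀/n = 212·3328/7029 = 100.3750; c·n₁/n = 846·3701/7029 = 445.4469
RR_MH = (115.2095 + 100.3750) / (140.3627 + 445.4469) = 215.5845 / 585.8096 = 0.36801

0.37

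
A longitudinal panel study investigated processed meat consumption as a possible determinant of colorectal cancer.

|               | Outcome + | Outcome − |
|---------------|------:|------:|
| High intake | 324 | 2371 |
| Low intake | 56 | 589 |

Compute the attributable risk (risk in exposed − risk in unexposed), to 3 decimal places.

0.033

Cells: a = 324, b = 2371, c = 56, d = 589.
Risk in exposed = 324/2695 = 0.120223; risk in unexposed = 56/645 = 0.086822.
Risk difference = 0.120223 − 0.086822 = 0.033401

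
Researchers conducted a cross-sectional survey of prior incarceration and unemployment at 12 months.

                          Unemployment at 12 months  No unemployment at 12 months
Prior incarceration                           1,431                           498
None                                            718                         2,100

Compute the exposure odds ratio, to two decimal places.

8.40

Cells: a = 1431, b = 498, c = 718, d = 2100.
OR = (a·d)/(b·c) = (1431 × 2100) / (498 × 718) = 3005100 / 357564 = 8.40437
The odds of unemployment at 12 months are about 8.40 times as high in the prior incarceration group.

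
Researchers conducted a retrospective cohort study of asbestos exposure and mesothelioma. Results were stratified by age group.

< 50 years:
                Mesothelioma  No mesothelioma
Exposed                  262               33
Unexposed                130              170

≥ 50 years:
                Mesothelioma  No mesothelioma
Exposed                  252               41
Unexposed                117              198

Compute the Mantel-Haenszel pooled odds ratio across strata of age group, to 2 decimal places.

OR_MH = Σ(aᵢdᵢ/nᵢ) / Σ(bᵢcᵢ/nᵢ), where nᵢ is the stratum total.
Stratum 1 (< 50 years): n = 595; a·d/n = 262·170/595 = 74.8571; b·c/n = 33·130/595 = 7.2101
Stratum 2 (≥ 50 years): n = 608; a·d/n = 252·198/608 = 82.0658; b·c/n = 41·117/608 = 7.8898
OR_MH = (74.8571 + 82.0658) / (7.2101 + 7.8898) = 156.9229 / 15.0999 = 10.39233

10.39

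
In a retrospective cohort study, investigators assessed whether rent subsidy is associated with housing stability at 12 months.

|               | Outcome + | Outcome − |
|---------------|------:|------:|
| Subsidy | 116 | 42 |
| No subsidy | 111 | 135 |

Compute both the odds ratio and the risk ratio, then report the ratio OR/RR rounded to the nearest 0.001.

Cells: a = 116, b = 42, c = 111, d = 135.
OR = (116·135)/(42·111) = 15660/4662 = 3.35907
Risk in exposed = 116/158 = 0.73418; risk in unexposed = 111/246 = 0.45122; RR = 1.62710
OR/RR = 3.35907 / 1.62710 = 2.06446
The outcome is not rare, so the OR lies further from 1 than the RR.

2.064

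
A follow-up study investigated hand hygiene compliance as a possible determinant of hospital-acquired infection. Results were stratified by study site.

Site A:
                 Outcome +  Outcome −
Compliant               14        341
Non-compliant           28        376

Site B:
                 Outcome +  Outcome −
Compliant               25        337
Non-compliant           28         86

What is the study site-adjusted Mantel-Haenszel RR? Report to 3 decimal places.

RR_MH = Σ(aᵢ·n₀ᵢ/nᵢ) / Σ(cᵢ·n₁ᵢ/nᵢ), with n₁ᵢ = aᵢ+bᵢ (exposed), n₀ᵢ = cᵢ+dᵢ (unexposed), nᵢ = n₁ᵢ+n₀ᵢ.
Stratum 1 (Site A): n₁ = 355, n₀ = 404, n = 759; a·n₀/n = 14·404/759 = 7.4519; c·n₁/n = 28·355/759 = 13.0962
Stratum 2 (Site B): n₁ = 362, n₀ = 114, n = 476; a·n₀/n = 25·114/476 = 5.9874; c·n₁/n = 28·362/476 = 21.2941
RR_MH = (7.4519 + 5.9874) / (13.0962 + 21.2941) = 13.4393 / 34.3903 = 0.39079

0.391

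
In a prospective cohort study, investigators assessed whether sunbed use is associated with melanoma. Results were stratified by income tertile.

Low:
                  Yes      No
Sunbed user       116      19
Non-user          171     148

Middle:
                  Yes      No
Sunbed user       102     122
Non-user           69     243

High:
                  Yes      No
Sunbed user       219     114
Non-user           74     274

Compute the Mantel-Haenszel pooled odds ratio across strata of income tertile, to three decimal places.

OR_MH = Σ(aᵢdᵢ/nᵢ) / Σ(bᵢcᵢ/nᵢ), where nᵢ is the stratum total.
Stratum 1 (Low): n = 454; a·d/n = 116·148/454 = 37.8150; b·c/n = 19·171/454 = 7.1564
Stratum 2 (Middle): n = 536; a·d/n = 102·243/536 = 46.2425; b·c/n = 122·69/536 = 15.7052
Stratum 3 (High): n = 681; a·d/n = 219·274/681 = 88.1145; b·c/n = 114·74/681 = 12.3877
OR_MH = (37.8150 + 46.2425 + 88.1145) / (7.1564 + 15.7052 + 12.3877) = 172.1721 / 35.2493 = 4.88441

4.884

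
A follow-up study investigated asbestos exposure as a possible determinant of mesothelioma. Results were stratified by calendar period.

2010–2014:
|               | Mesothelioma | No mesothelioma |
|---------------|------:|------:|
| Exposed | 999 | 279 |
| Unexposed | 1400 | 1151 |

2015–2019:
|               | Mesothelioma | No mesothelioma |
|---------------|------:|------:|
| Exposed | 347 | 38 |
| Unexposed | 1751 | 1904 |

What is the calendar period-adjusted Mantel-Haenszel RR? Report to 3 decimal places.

RR_MH = Σ(aᵢ·n₀ᵢ/nᵢ) / Σ(cᵢ·n₁ᵢ/nᵢ), with n₁ᵢ = aᵢ+bᵢ (exposed), n₀ᵢ = cᵢ+dᵢ (unexposed), nᵢ = n₁ᵢ+n₀ᵢ.
Stratum 1 (2010–2014): n₁ = 1278, n₀ = 2551, n = 3829; a·n₀/n = 999·2551/3829 = 665.5652; c·n₁/n = 1400·1278/3829 = 467.2761
Stratum 2 (2015–2019): n₁ = 385, n₀ = 3655, n = 4040; a·n₀/n = 347·3655/4040 = 313.9319; c·n₁/n = 1751·385/4040 = 166.8651
RR_MH = (665.5652 + 313.9319) / (467.2761 + 166.8651) = 979.4971 / 634.1412 = 1.54460

1.545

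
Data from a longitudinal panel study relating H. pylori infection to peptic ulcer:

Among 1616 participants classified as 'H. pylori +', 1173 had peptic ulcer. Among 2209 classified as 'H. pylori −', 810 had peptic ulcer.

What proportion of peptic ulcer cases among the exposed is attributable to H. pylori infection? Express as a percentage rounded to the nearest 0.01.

49.48

From the description: a = 1173, b = 443, c = 810, d = 1399.
Risk in exposed = 1173/1616 = 0.72587; risk in unexposed = 810/2209 = 0.36668.
RR = 0.72587/0.36668 = 1.97955
AR% = (RR − 1)/RR × 100 = (1.97955 − 1)/1.97955 × 100 = 49.4836%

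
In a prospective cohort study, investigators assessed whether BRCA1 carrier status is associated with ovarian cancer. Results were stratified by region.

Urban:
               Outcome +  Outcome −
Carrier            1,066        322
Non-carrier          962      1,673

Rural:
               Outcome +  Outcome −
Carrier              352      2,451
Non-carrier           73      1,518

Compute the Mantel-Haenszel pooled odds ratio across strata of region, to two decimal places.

4.80

OR_MH = Σ(aᵢdᵢ/nᵢ) / Σ(bᵢcᵢ/nᵢ), where nᵢ is the stratum total.
Stratum 1 (Urban): n = 4023; a·d/n = 1066·1673/4023 = 443.3055; b·c/n = 322·962/4023 = 76.9983
Stratum 2 (Rural): n = 4394; a·d/n = 352·1518/4394 = 121.6058; b·c/n = 2451·73/4394 = 40.7198
OR_MH = (443.3055 + 121.6058) / (76.9983 + 40.7198) = 564.9113 / 117.7181 = 4.79885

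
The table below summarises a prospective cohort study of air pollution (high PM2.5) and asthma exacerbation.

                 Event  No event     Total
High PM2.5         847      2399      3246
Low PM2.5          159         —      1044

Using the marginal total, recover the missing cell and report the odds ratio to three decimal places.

The missing cell is in the unexposed row: 1044 − 159 = 885.
So a = 847, b = 2399, c = 159, d = 885.
OR = (a·d)/(b·c) = (847 × 885) / (2399 × 159) = 749595 / 381441 = 1.96517

1.965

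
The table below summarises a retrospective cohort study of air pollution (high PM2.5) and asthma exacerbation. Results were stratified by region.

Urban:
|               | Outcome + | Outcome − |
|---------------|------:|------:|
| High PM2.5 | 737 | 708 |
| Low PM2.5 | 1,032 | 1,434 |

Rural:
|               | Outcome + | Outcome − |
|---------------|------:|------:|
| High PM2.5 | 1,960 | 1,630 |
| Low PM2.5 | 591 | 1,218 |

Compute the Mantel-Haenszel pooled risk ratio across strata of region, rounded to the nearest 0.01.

RR_MH = Σ(aᵢ·n₀ᵢ/nᵢ) / Σ(cᵢ·n₁ᵢ/nᵢ), with n₁ᵢ = aᵢ+bᵢ (exposed), n₀ᵢ = cᵢ+dᵢ (unexposed), nᵢ = n₁ᵢ+n₀ᵢ.
Stratum 1 (Urban): n₁ = 1445, n₀ = 2466, n = 3911; a·n₀/n = 737·2466/3911 = 464.7001; c·n₁/n = 1032·1445/3911 = 381.2938
Stratum 2 (Rural): n₁ = 3590, n₀ = 1809, n = 5399; a·n₀/n = 1960·1809/5399 = 656.7216; c·n₁/n = 591·3590/5399 = 392.9783
RR_MH = (464.7001 + 656.7216) / (381.2938 + 392.9783) = 1121.4217 / 774.2721 = 1.44836

1.45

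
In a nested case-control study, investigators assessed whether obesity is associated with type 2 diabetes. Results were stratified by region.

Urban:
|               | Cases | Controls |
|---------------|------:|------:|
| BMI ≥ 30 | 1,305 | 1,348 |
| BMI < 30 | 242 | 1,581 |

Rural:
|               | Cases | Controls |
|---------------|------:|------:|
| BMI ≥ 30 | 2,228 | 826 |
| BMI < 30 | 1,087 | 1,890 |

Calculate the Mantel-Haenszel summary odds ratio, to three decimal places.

5.227

OR_MH = Σ(aᵢdᵢ/nᵢ) / Σ(bᵢcᵢ/nᵢ), where nᵢ is the stratum total.
Stratum 1 (Urban): n = 4476; a·d/n = 1305·1581/4476 = 460.9484; b·c/n = 1348·242/4476 = 72.8811
Stratum 2 (Rural): n = 6031; a·d/n = 2228·1890/6031 = 698.2126; b·c/n = 826·1087/6031 = 148.8745
OR_MH = (460.9484 + 698.2126) / (72.8811 + 148.8745) = 1159.1610 / 221.7556 = 5.22720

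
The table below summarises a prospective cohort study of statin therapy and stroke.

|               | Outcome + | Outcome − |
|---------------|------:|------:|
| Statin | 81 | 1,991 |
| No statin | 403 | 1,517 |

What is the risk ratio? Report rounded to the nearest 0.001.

0.186

Cells: a = 81, b = 1991, c = 403, d = 1517.
Risk in exposed = 81/2072 = 0.03909; risk in unexposed = 403/1920 = 0.20990.
RR = 0.03909 / 0.20990 = 0.18625
The risk is 81% lower among the exposed than among the unexposed.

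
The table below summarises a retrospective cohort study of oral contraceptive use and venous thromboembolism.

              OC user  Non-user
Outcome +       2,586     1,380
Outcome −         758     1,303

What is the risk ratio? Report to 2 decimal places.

1.50

Reading the table with exposure as columns: a = 2586 (OC user, case), b = 758 (OC user, non-case), c = 1380 (Non-user, case), d = 1303.
Risk in exposed = 2586/3344 = 0.77333; risk in unexposed = 1380/2683 = 0.51435.
RR = 0.77333 / 0.51435 = 1.50350
The risk among the exposed is 1.50 times that among the unexposed.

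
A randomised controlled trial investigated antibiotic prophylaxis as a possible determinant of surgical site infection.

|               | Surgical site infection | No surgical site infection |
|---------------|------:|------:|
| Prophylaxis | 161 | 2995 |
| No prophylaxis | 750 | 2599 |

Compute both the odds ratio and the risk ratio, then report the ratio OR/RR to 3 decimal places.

0.818

Cells: a = 161, b = 2995, c = 750, d = 2599.
OR = (161·2599)/(2995·750) = 418439/2246250 = 0.18628
Risk in exposed = 161/3156 = 0.05101; risk in unexposed = 750/3349 = 0.22395; RR = 0.22779
OR/RR = 0.18628 / 0.22779 = 0.81777
The outcome is not rare, so the OR lies further from 1 than the RR.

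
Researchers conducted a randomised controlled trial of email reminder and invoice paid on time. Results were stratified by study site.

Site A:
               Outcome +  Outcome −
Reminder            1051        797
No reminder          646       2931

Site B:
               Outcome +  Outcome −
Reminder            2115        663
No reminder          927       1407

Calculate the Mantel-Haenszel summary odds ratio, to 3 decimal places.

OR_MH = Σ(aᵢdᵢ/nᵢ) / Σ(bᵢcᵢ/nᵢ), where nᵢ is the stratum total.
Stratum 1 (Site A): n = 5425; a·d/n = 1051·2931/5425 = 567.8306; b·c/n = 797·646/5425 = 94.9054
Stratum 2 (Site B): n = 5112; a·d/n = 2115·1407/5112 = 582.1215; b·c/n = 663·927/5112 = 120.2271
OR_MH = (567.8306 + 582.1215) / (94.9054 + 120.2271) = 1149.9521 / 215.1326 = 5.34532

5.345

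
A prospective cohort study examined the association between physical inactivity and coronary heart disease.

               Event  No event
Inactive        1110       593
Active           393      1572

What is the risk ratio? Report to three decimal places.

3.259

Cells: a = 1110, b = 593, c = 393, d = 1572.
Risk in exposed = 1110/1703 = 0.65179; risk in unexposed = 393/1965 = 0.20000.
RR = 0.65179 / 0.20000 = 3.25895
The risk among the exposed is 3.26 times that among the unexposed.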